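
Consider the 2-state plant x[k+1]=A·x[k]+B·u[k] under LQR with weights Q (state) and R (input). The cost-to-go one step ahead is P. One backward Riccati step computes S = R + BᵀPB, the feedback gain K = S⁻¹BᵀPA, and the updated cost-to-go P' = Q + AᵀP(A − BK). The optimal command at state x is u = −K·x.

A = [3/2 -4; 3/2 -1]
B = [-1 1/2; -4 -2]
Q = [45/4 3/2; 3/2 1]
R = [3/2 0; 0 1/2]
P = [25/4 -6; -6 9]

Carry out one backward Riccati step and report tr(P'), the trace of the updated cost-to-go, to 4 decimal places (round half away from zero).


23.7025

BᵀP = [17.7500 -30.0000; 15.1250 -21.0000]
S = R + BᵀPB = [3/2 0; 0 1/2] + [102.2500 68.8750; 68.8750 49.5625] = [103.7500 68.8750; 68.8750 50.0625]
BᵀPA = [-18.3750 -41.0000; -8.8125 -39.5000]
K = S⁻¹·BᵀPA = [-0.6951 1.4837; 0.7802 -2.8303]
A−BK = [0.4148 -1.1011; 0.2802 -0.7257]
AᵀP(A−BK) = [1.4163 -3.6785; -3.6785 10.0362]
P' = Q + AᵀP(A−BK) = [12.6663 -2.1785; -2.1785 11.0362]
tr(P') = 23.7025


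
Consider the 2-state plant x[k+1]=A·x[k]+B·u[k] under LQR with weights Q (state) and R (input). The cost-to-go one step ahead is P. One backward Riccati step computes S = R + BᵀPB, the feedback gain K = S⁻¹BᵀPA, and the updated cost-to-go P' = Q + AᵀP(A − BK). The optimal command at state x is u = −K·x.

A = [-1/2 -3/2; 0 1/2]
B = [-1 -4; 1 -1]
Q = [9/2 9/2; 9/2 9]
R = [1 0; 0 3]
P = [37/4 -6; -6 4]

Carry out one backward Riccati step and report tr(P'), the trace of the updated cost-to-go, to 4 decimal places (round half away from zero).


14.0566

BᵀP = [-15.2500 10.0000; -31.0000 20.0000]
S = R + BᵀPB = [1 0; 0 3] + [25.2500 51.0000; 51.0000 104.0000] = [26.2500 51.0000; 51.0000 107.0000]
BᵀPA = [7.6250 27.8750; 15.5000 56.5000]
K = S⁻¹·BᵀPA = [0.1221 0.4868; 0.0866 0.2960]
A−BK = [-0.0313 0.1709; -0.0355 0.3093]
AᵀP(A−BK) = [0.0382 0.1375; 0.1375 0.5184]
P' = Q + AᵀP(A−BK) = [4.5382 4.6375; 4.6375 9.5184]
tr(P') = 14.0566


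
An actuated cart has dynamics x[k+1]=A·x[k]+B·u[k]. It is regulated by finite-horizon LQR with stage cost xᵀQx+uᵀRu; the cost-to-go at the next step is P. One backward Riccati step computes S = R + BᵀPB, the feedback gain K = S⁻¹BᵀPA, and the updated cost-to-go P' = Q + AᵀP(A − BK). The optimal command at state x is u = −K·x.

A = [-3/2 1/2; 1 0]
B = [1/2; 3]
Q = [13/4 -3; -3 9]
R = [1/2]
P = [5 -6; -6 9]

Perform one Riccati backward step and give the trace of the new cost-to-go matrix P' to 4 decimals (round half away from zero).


BᵀP = [-15.5000 24.0000]
S = R + BᵀPB = [1/2] + [64.2500] = [64.7500]
BᵀPA = [47.2500 -7.7500]
K = S⁻¹·BᵀPA = [0.7297 -0.1197]
A−BK = [-1.8649 0.5598; -1.1892 0.3591]
AᵀP(A−BK) = [3.7703 -1.0946; -1.0946 0.3224]
P' = Q + AᵀP(A−BK) = [7.0203 -4.0946; -4.0946 9.3224]
tr(P') = 16.3427

16.3427


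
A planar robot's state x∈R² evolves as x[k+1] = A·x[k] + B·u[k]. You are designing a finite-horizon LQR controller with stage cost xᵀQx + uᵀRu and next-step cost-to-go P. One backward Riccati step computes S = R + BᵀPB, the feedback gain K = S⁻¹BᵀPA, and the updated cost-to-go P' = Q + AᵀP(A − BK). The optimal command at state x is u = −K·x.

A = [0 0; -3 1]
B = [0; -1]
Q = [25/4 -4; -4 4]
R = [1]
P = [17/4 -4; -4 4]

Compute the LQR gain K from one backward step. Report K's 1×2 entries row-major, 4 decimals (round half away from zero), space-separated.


2.4000 -0.8000

BᵀP = [4.0000 -4.0000]
S = R + BᵀPB = [1] + [4.0000] = [5.0000]
BᵀPA = [12.0000 -4.0000]
K = S⁻¹·BᵀPA = [2.4000 -0.8000]
A−BK = [0.0000 0.0000; -0.6000 0.2000]
AᵀP(A−BK) = [7.2000 -2.4000; -2.4000 0.8000]
P' = Q + AᵀP(A−BK) = [13.4500 -6.4000; -6.4000 4.8000]
tr(P') = 18.2500


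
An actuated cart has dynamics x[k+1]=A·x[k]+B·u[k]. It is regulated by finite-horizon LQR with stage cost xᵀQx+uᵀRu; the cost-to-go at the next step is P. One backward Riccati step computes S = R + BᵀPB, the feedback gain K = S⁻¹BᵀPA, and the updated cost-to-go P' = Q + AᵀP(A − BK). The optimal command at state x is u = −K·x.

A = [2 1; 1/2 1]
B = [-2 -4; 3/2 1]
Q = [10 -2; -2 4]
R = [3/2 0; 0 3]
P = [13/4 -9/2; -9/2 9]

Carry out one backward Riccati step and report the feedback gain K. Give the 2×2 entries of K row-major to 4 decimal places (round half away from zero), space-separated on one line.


0.2070 0.4376 -0.3712 -0.2354

BᵀP = [-13.2500 22.5000; -17.5000 27.0000]
S = R + BᵀPB = [3/2 0; 0 3] + [60.2500 75.5000; 75.5000 97.0000] = [61.7500 75.5000; 75.5000 100.0000]
BᵀPA = [-15.2500 9.2500; -21.5000 9.5000]
K = S⁻¹·BᵀPA = [0.2070 0.4376; -0.3712 -0.2354]
A−BK = [0.9289 0.9336; 0.5608 0.5790]
AᵀP(A−BK) = [1.4242 1.3626; 1.3626 1.4384]
P' = Q + AᵀP(A−BK) = [11.4242 -0.6374; -0.6374 5.4384]
tr(P') = 16.8626


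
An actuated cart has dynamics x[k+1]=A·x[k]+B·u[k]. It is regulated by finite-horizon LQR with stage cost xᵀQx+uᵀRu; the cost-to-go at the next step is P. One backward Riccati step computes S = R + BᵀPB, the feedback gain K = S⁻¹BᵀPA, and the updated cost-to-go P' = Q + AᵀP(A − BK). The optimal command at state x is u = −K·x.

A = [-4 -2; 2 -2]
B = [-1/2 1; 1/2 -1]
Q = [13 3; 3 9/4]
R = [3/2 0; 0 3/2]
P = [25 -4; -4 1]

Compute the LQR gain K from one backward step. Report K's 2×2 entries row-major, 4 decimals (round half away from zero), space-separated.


1.4318 0.5455 -2.8636 -1.0909

BᵀP = [-14.5000 2.5000; 29.0000 -5.0000]
S = R + BᵀPB = [3/2 0; 0 3/2] + [8.5000 -17.0000; -17.0000 34.0000] = [10.0000 -17.0000; -17.0000 35.5000]
BᵀPA = [63.0000 24.0000; -126.0000 -48.0000]
K = S⁻¹·BᵀPA = [1.4318 0.5455; -2.8636 -1.0909]
A−BK = [-0.4205 -0.6364; -1.5795 -3.3636]
AᵀP(A−BK) = [16.9773 8.1818; 8.1818 6.5455]
P' = Q + AᵀP(A−BK) = [29.9773 11.1818; 11.1818 8.7955]
tr(P') = 38.7727


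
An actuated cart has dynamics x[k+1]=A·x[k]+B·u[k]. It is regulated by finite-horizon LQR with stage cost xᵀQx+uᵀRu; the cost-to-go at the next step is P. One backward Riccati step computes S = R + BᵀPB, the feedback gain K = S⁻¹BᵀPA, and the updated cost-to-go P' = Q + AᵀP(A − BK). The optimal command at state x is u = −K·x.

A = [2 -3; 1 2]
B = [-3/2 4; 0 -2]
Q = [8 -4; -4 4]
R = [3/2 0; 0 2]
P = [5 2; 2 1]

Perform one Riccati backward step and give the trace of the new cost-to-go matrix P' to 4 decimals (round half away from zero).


14.5467

BᵀP = [-7.5000 -3.0000; 16.0000 6.0000]
S = R + BᵀPB = [3/2 0; 0 2] + [11.2500 -24.0000; -24.0000 52.0000] = [12.7500 -24.0000; -24.0000 54.0000]
BᵀPA = [-18.0000 16.5000; 38.0000 -36.0000]
K = S⁻¹·BᵀPA = [-0.5333 0.2400; 0.4667 -0.5600]
A−BK = [-0.6667 -0.4000; 1.9333 0.8800]
AᵀP(A−BK) = [1.6667 -0.4000; -0.4000 0.8800]
P' = Q + AᵀP(A−BK) = [9.6667 -4.4000; -4.4000 4.8800]
tr(P') = 14.5467


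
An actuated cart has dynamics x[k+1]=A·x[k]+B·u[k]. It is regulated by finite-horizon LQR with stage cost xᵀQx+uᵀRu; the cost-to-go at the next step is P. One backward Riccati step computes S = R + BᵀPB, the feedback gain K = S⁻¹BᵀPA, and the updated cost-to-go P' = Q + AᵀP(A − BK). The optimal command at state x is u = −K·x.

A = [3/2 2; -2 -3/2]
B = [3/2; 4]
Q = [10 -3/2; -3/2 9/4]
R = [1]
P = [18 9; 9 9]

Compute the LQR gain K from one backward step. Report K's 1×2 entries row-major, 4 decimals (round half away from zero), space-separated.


BᵀP = [63.0000 49.5000]
S = R + BᵀPB = [1] + [292.5000] = [293.5000]
BᵀPA = [-4.5000 51.7500]
K = S⁻¹·BᵀPA = [-0.0153 0.1763]
A−BK = [1.5230 1.7355; -1.9387 -2.2053]
AᵀP(A−BK) = [22.4310 25.5434; 25.5434 29.1254]
P' = Q + AᵀP(A−BK) = [32.4310 24.0434; 24.0434 31.3754]
tr(P') = 63.8064

-0.0153 0.1763


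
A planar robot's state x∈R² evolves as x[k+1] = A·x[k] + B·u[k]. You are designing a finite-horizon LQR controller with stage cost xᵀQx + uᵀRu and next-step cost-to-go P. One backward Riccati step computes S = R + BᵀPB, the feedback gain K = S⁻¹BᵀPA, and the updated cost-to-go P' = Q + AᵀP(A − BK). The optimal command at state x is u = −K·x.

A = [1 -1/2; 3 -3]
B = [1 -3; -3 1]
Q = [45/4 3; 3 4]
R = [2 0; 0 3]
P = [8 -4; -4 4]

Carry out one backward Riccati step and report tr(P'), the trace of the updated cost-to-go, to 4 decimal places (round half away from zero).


BᵀP = [20.0000 -16.0000; -28.0000 16.0000]
S = R + BᵀPB = [2 0; 0 3] + [68.0000 -76.0000; -76.0000 100.0000] = [70.0000 -76.0000; -76.0000 103.0000]
BᵀPA = [-28.0000 38.0000; 20.0000 -34.0000]
K = S⁻¹·BᵀPA = [-0.9512 0.9275; -0.5077 0.3543]
A−BK = [0.4282 -0.3647; 0.6541 -0.5718]
AᵀP(A−BK) = [3.5202 -3.1158; -3.1158 2.8006]
P' = Q + AᵀP(A−BK) = [14.7702 -0.1158; -0.1158 6.8006]
tr(P') = 21.5708

21.5708


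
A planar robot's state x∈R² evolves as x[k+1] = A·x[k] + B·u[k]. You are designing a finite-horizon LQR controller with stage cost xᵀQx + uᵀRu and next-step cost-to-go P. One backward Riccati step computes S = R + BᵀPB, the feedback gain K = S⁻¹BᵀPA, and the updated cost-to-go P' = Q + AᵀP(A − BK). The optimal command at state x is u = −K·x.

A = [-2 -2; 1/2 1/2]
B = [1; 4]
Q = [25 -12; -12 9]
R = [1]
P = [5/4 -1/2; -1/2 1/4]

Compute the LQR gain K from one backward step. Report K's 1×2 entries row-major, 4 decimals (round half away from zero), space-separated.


0.7778 0.7778

BᵀP = [-0.7500 0.5000]
S = R + BᵀPB = [1] + [1.2500] = [2.2500]
BᵀPA = [1.7500 1.7500]
K = S⁻¹·BᵀPA = [0.7778 0.7778]
A−BK = [-2.7778 -2.7778; -2.6111 -2.6111]
AᵀP(A−BK) = [4.7014 4.7014; 4.7014 4.7014]
P' = Q + AᵀP(A−BK) = [29.7014 -7.2986; -7.2986 13.7014]
tr(P') = 43.4028


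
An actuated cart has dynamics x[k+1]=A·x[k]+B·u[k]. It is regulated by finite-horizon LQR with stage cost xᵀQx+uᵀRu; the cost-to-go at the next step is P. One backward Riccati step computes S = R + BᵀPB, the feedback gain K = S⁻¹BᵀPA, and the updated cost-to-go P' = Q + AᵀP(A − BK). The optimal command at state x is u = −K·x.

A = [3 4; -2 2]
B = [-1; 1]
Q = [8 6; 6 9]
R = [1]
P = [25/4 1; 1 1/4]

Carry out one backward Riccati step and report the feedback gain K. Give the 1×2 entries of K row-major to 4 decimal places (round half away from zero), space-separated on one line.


BᵀP = [-5.2500 -0.7500]
S = R + BᵀPB = [1] + [4.5000] = [5.5000]
BᵀPA = [-14.2500 -22.5000]
K = S⁻¹·BᵀPA = [-2.5909 -4.0909]
A−BK = [0.4091 -0.0909; 0.5909 6.0909]
AᵀP(A−BK) = [8.3295 13.7045; 13.7045 24.9545]
P' = Q + AᵀP(A−BK) = [16.3295 19.7045; 19.7045 33.9545]
tr(P') = 50.2841

-2.5909 -4.0909


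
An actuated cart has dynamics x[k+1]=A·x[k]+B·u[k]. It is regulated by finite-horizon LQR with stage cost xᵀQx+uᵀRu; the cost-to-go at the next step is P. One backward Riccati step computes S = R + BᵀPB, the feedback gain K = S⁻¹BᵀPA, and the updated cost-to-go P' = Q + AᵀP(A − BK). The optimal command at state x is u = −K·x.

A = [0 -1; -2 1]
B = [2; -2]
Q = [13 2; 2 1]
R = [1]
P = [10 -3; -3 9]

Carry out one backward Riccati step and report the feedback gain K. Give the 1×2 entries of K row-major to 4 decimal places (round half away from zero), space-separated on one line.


BᵀP = [26.0000 -24.0000]
S = R + BᵀPB = [1] + [100.0000] = [101.0000]
BᵀPA = [48.0000 -50.0000]
K = S⁻¹·BᵀPA = [0.4752 -0.4950]
A−BK = [-0.9505 -0.0099; -1.0495 0.0099]
AᵀP(A−BK) = [13.1881 -0.2376; -0.2376 0.2475]
P' = Q + AᵀP(A−BK) = [26.1881 1.7624; 1.7624 1.2475]
tr(P') = 27.4356

0.4752 -0.4950


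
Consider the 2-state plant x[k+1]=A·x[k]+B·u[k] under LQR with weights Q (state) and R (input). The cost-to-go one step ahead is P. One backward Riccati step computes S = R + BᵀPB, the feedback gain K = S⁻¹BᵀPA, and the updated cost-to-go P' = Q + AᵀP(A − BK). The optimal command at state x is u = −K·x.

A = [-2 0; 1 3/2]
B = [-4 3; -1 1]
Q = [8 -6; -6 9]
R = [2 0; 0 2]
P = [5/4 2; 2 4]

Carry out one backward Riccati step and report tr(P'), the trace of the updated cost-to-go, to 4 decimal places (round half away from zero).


18.9677

BᵀP = [-7.0000 -12.0000; 5.7500 10.0000]
S = R + BᵀPB = [2 0; 0 2] + [40.0000 -33.0000; -33.0000 27.2500] = [42.0000 -33.0000; -33.0000 29.2500]
BᵀPA = [2.0000 -18.0000; -1.5000 15.0000]
K = S⁻¹·BᵀPA = [0.0645 -0.2258; 0.0215 0.2581]
A−BK = [-1.8065 -1.6774; 1.0430 1.0161]
AᵀP(A−BK) = [0.9032 0.8387; 0.8387 1.0645]
P' = Q + AᵀP(A−BK) = [8.9032 -5.1613; -5.1613 10.0645]
tr(P') = 18.9677


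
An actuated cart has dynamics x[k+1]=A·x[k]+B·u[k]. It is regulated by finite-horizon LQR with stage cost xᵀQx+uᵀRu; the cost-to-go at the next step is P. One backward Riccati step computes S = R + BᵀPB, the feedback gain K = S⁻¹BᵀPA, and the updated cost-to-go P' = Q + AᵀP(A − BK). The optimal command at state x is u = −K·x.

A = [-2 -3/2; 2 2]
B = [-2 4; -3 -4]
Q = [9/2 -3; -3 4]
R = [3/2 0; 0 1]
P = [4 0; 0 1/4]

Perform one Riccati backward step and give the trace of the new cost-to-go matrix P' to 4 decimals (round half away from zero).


8.9193

BᵀP = [-8.0000 -0.7500; 16.0000 -1.0000]
S = R + BᵀPB = [3/2 0; 0 1] + [18.2500 -29.0000; -29.0000 68.0000] = [19.7500 -29.0000; -29.0000 69.0000]
BᵀPA = [14.5000 10.5000; -34.0000 -26.0000]
K = S⁻¹·BᵀPA = [0.0278 -0.0565; -0.4811 -0.4006]
A−BK = [-0.0201 -0.0108; 0.1591 0.2281]
AᵀP(A−BK) = [0.2405 0.2003; 0.2003 0.1787]
P' = Q + AᵀP(A−BK) = [4.7405 -2.7997; -2.7997 4.1787]
tr(P') = 8.9193


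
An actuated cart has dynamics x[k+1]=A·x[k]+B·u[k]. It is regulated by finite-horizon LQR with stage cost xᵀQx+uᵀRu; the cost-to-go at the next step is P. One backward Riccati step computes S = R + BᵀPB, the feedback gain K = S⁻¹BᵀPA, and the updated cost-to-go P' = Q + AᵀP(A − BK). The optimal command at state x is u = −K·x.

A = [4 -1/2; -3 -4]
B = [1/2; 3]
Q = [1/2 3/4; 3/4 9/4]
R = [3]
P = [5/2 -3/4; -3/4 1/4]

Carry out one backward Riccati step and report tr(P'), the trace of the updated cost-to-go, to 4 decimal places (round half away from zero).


BᵀP = [-1.0000 0.3750]
S = R + BᵀPB = [3] + [0.6250] = [3.6250]
BᵀPA = [-5.1250 -1.0000]
K = S⁻¹·BᵀPA = [-1.4138 -0.2759]
A−BK = [4.7069 -0.3621; 1.2414 -3.1724]
AᵀP(A−BK) = [53.0043 7.4612; 7.4612 1.3491]
P' = Q + AᵀP(A−BK) = [53.5043 8.2112; 8.2112 3.5991]
tr(P') = 57.1034

57.1034


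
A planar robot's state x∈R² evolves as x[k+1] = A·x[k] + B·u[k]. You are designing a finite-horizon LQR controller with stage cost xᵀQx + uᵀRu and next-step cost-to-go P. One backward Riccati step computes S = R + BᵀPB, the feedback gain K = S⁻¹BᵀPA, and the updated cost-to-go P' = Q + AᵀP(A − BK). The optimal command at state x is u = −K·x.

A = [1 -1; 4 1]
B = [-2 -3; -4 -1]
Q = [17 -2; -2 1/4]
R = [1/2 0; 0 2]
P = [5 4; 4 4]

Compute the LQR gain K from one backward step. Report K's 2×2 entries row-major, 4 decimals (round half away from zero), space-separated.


-0.9325 -0.2127 0.1616 0.3292

BᵀP = [-26.0000 -24.0000; -19.0000 -16.0000]
S = R + BᵀPB = [1/2 0; 0 2] + [148.0000 102.0000; 102.0000 73.0000] = [148.5000 102.0000; 102.0000 75.0000]
BᵀPA = [-122.0000 2.0000; -83.0000 3.0000]
K = S⁻¹·BᵀPA = [-0.9325 -0.2127; 0.1616 0.3292]
A−BK = [-0.3804 -0.4376; 0.4315 0.4785]
AᵀP(A−BK) = [0.6421 0.3804; 0.3804 0.4376]
P' = Q + AᵀP(A−BK) = [17.6421 -1.6196; -1.6196 0.6876]
tr(P') = 18.3298


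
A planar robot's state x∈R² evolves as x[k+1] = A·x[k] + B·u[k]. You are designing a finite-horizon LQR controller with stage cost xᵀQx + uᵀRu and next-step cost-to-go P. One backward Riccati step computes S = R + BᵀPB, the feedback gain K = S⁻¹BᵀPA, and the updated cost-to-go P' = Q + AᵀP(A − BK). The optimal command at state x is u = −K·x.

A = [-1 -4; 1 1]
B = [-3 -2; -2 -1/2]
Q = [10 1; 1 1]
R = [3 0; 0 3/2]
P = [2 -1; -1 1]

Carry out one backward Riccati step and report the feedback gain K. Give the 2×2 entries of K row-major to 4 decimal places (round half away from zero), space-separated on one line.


0.0281 0.3483 0.6180 1.6629

BᵀP = [-4.0000 1.0000; -3.5000 1.5000]
S = R + BᵀPB = [3 0; 0 3/2] + [10.0000 7.5000; 7.5000 6.2500] = [13.0000 7.5000; 7.5000 7.7500]
BᵀPA = [5.0000 17.0000; 5.0000 15.5000]
K = S⁻¹·BᵀPA = [0.0281 0.3483; 0.6180 1.6629]
A−BK = [0.3202 0.3708; 1.3652 2.5281]
AᵀP(A−BK) = [1.7697 3.9438; 3.9438 9.3034]
P' = Q + AᵀP(A−BK) = [11.7697 4.9438; 4.9438 10.3034]
tr(P') = 22.0730


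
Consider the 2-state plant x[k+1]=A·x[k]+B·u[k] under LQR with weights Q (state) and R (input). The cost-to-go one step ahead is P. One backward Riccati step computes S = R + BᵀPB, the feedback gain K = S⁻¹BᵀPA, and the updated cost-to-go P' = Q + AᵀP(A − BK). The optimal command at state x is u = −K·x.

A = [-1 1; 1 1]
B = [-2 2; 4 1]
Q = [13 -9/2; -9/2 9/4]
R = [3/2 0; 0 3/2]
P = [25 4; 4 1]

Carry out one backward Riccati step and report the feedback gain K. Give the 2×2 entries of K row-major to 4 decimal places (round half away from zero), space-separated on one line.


BᵀP = [-34.0000 -4.0000; 54.0000 9.0000]
S = R + BᵀPB = [3/2 0; 0 3/2] + [52.0000 -72.0000; -72.0000 117.0000] = [53.5000 -72.0000; -72.0000 118.5000]
BᵀPA = [30.0000 -38.0000; -45.0000 63.0000]
K = S⁻¹·BᵀPA = [0.2726 0.0286; -0.2141 0.5490]
A−BK = [-0.0266 -0.0409; 0.1239 0.3368]
AᵀP(A−BK) = [0.1869 -0.1518; -0.1518 0.4984]
P' = Q + AᵀP(A−BK) = [13.1869 -4.6518; -4.6518 2.7484]
tr(P') = 15.9353

0.2726 0.0286 -0.2141 0.5490


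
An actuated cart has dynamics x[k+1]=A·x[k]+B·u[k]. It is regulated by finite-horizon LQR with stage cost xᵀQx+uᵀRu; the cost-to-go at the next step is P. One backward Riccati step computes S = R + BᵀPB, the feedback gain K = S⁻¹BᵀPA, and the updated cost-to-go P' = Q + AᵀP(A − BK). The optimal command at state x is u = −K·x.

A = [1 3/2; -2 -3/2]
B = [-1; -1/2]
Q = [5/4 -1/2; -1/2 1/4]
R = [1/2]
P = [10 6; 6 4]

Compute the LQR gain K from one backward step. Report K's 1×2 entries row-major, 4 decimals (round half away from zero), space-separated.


0.1714 -0.4286

BᵀP = [-13.0000 -8.0000]
S = R + BᵀPB = [1/2] + [17.0000] = [17.5000]
BᵀPA = [3.0000 -7.5000]
K = S⁻¹·BᵀPA = [0.1714 -0.4286]
A−BK = [1.1714 1.0714; -1.9143 -1.7143]
AᵀP(A−BK) = [1.4857 1.2857; 1.2857 1.2857]
P' = Q + AᵀP(A−BK) = [2.7357 0.7857; 0.7857 1.5357]
tr(P') = 4.2714


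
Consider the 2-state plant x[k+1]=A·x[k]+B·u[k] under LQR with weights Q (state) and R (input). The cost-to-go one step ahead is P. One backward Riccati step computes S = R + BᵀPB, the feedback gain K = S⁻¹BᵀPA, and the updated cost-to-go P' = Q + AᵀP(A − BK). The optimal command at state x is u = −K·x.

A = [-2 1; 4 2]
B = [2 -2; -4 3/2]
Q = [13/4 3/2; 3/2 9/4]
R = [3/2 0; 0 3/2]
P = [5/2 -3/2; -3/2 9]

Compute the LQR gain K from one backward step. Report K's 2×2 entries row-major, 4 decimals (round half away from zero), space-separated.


BᵀP = [11.0000 -39.0000; -7.2500 16.5000]
S = R + BᵀPB = [3/2 0; 0 3/2] + [178.0000 -80.5000; -80.5000 39.2500] = [179.5000 -80.5000; -80.5000 40.7500]
BᵀPA = [-178.0000 -67.0000; 80.5000 25.7500]
K = S⁻¹·BᵀPA = [-0.9267 -0.7879; 0.1447 -0.9245]
A−BK = [0.1429 0.7267; 0.0760 0.2353]
AᵀP(A−BK) = [1.3901 1.1818; 1.1818 3.5188]
P' = Q + AᵀP(A−BK) = [4.6401 2.6818; 2.6818 5.7688]
tr(P') = 10.4089

-0.9267 -0.7879 0.1447 -0.9245


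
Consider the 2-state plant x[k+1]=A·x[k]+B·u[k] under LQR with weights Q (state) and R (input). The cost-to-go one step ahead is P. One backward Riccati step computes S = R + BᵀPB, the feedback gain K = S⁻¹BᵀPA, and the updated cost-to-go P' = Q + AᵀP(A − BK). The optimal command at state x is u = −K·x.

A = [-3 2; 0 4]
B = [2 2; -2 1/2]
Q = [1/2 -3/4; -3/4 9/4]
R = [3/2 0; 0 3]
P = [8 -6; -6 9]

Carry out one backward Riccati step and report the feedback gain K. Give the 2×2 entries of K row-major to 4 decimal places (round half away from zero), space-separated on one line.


BᵀP = [28.0000 -30.0000; 13.0000 -7.5000]
S = R + BᵀPB = [3/2 0; 0 3] + [116.0000 41.0000; 41.0000 22.2500] = [117.5000 41.0000; 41.0000 25.2500]
BᵀPA = [-84.0000 -64.0000; -39.0000 -4.0000]
K = S⁻¹·BᵀPA = [-0.4059 -1.1292; -0.8854 1.6751]
A−BK = [-0.4173 0.9081; -0.3692 0.9041]
AᵀP(A−BK) = [3.3701 -5.5223; -5.5223 14.4322]
P' = Q + AᵀP(A−BK) = [3.8701 -6.2723; -6.2723 16.6822]
tr(P') = 20.5523

-0.4059 -1.1292 -0.8854 1.6751


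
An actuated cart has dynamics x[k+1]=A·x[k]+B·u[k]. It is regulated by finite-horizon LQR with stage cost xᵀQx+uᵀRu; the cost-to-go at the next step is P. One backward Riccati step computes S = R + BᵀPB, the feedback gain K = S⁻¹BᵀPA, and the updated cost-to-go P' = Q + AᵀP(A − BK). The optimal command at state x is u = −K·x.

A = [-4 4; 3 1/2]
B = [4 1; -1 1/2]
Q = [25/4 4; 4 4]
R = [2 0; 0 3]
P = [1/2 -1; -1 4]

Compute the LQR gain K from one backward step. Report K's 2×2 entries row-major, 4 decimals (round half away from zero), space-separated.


BᵀP = [3.0000 -8.0000; 0.0000 1.0000]
S = R + BᵀPB = [2 0; 0 3] + [20.0000 -1.0000; -1.0000 0.5000] = [22.0000 -1.0000; -1.0000 3.5000]
BᵀPA = [-36.0000 8.0000; 3.0000 0.5000]
K = S⁻¹·BᵀPA = [-1.6184 0.3750; 0.3947 0.2500]
A−BK = [2.0789 2.2500; 1.1842 0.7500]
AᵀP(A−BK) = [8.5526 0.7500; 0.7500 1.8750]
P' = Q + AᵀP(A−BK) = [14.8026 4.7500; 4.7500 5.8750]
tr(P') = 20.6776

-1.6184 0.3750 0.3947 0.2500


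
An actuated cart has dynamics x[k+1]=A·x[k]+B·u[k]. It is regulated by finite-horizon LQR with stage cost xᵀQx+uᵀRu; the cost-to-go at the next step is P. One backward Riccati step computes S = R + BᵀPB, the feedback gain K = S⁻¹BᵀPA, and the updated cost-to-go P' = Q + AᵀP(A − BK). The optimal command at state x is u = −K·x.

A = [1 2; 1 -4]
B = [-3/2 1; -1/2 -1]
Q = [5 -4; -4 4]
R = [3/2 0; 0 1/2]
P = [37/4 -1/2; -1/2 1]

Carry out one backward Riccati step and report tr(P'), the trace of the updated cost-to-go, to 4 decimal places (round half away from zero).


15.0470

BᵀP = [-13.6250 0.2500; 9.7500 -1.5000]
S = R + BᵀPB = [3/2 0; 0 1/2] + [20.3125 -13.8750; -13.8750 11.2500] = [21.8125 -13.8750; -13.8750 11.7500]
BᵀPA = [-13.3750 -28.2500; 8.2500 25.5000]
K = S⁻¹·BᵀPA = [-0.6693 0.3430; -0.0882 2.5752]
A−BK = [0.0843 -0.0608; 0.5772 -1.2533]
AᵀP(A−BK) = [1.0260 -1.1583; -1.1583 5.0211]
P' = Q + AᵀP(A−BK) = [6.0260 -5.1583; -5.1583 9.0211]
tr(P') = 15.0470


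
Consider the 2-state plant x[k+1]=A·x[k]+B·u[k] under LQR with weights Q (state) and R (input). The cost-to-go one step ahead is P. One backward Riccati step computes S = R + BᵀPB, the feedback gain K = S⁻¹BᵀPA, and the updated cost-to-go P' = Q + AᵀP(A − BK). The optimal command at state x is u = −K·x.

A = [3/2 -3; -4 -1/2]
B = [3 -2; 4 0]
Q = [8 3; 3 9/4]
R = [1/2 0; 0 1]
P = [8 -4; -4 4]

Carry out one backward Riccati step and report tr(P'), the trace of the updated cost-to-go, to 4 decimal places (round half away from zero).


17.2500

BᵀP = [8.0000 4.0000; -16.0000 8.0000]
S = R + BᵀPB = [1/2 0; 0 1] + [40.0000 -16.0000; -16.0000 32.0000] = [40.5000 -16.0000; -16.0000 33.0000]
BᵀPA = [-4.0000 -26.0000; -56.0000 44.0000]
K = S⁻¹·BᵀPA = [-0.9514 -0.1425; -2.1583 1.2642]
A−BK = [0.0377 -0.0440; -0.1944 0.0701]
AᵀP(A−BK) = [5.3318 -2.7733; -2.7733 1.6682]
P' = Q + AᵀP(A−BK) = [13.3318 0.2267; 0.2267 3.9182]
tr(P') = 17.2500


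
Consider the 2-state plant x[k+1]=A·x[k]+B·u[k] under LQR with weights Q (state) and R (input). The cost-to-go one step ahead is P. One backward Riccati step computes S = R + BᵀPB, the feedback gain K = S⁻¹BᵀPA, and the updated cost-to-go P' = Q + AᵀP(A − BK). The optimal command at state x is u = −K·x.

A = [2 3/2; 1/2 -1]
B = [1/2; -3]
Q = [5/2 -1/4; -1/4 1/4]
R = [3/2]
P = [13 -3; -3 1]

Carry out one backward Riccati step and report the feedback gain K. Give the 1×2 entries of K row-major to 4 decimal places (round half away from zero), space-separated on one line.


1.2637 1.2198

BᵀP = [15.5000 -4.5000]
S = R + BᵀPB = [3/2] + [21.2500] = [22.7500]
BᵀPA = [28.7500 27.7500]
K = S⁻¹·BᵀPA = [1.2637 1.2198]
A−BK = [1.3681 0.8901; 4.2912 2.6593]
AᵀP(A−BK) = [9.9176 7.1813; 7.1813 5.4011]
P' = Q + AᵀP(A−BK) = [12.4176 6.9313; 6.9313 5.6511]
tr(P') = 18.0687


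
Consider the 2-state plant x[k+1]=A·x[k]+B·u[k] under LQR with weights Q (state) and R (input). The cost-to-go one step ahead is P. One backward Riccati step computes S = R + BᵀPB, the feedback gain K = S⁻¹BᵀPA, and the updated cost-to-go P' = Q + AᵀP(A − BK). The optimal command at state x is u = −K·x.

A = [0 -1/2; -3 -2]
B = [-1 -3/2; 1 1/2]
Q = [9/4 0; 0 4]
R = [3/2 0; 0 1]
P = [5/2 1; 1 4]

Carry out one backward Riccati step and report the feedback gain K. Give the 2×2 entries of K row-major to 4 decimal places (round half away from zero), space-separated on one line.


-2.1818 -1.5207 1.0909 1.0331

BᵀP = [-1.5000 3.0000; -3.2500 0.5000]
S = R + BᵀPB = [3/2 0; 0 1] + [4.5000 3.7500; 3.7500 5.1250] = [6.0000 3.7500; 3.7500 6.1250]
BᵀPA = [-9.0000 -5.2500; -1.5000 0.6250]
K = S⁻¹·BᵀPA = [-2.1818 -1.5207; 1.0909 1.0331]
A−BK = [-0.5455 -0.4711; -1.3636 -0.9959]
AᵀP(A−BK) = [18.0000 13.3636; 13.3636 9.9959]
P' = Q + AᵀP(A−BK) = [20.2500 13.3636; 13.3636 13.9959]
tr(P') = 34.2459


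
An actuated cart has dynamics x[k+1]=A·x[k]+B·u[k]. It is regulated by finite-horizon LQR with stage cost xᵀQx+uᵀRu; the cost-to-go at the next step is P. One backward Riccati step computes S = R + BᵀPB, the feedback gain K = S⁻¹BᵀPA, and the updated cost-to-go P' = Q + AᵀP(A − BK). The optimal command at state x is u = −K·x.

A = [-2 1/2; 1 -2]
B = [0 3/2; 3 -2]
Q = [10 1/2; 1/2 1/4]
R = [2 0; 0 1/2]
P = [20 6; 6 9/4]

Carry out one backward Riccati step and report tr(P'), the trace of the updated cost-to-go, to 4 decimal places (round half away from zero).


BᵀP = [18.0000 6.7500; 18.0000 4.5000]
S = R + BᵀPB = [2 0; 0 1/2] + [20.2500 13.5000; 13.5000 18.0000] = [22.2500 13.5000; 13.5000 18.5000]
BᵀPA = [-29.2500 -4.5000; -31.5000 0.0000]
K = S⁻¹·BᵀPA = [-0.5052 -0.3629; -1.3341 0.2649]
A−BK = [0.0011 0.1027; -0.1526 -0.3815]
AᵀP(A−BK) = [1.4507 0.2267; 0.2267 0.3668]
P' = Q + AᵀP(A−BK) = [11.4507 0.7267; 0.7267 0.6168]
tr(P') = 12.0674

12.0674


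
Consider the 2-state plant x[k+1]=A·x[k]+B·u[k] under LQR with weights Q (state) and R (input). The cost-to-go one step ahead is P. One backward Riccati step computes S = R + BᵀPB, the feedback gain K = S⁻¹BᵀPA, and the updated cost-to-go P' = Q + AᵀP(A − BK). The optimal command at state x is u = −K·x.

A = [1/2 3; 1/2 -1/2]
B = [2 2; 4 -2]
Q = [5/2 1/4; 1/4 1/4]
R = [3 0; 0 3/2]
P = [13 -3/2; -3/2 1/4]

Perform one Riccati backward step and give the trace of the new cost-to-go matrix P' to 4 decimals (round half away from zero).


BᵀP = [20.0000 -2.0000; 29.0000 -3.5000]
S = R + BᵀPB = [3 0; 0 3/2] + [32.0000 44.0000; 44.0000 65.0000] = [35.0000 44.0000; 44.0000 66.5000]
BᵀPA = [9.0000 61.0000; 12.7500 88.7500]
K = S⁻¹·BᵀPA = [0.0958 0.3870; 0.1284 1.0785]
A−BK = [0.0517 0.0690; 0.3736 0.1092]
AᵀP(A−BK) = [0.0639 0.3283; 0.3283 2.2364]
P' = Q + AᵀP(A−BK) = [2.5639 0.5783; 0.5783 2.4864]
tr(P') = 5.0503

5.0503


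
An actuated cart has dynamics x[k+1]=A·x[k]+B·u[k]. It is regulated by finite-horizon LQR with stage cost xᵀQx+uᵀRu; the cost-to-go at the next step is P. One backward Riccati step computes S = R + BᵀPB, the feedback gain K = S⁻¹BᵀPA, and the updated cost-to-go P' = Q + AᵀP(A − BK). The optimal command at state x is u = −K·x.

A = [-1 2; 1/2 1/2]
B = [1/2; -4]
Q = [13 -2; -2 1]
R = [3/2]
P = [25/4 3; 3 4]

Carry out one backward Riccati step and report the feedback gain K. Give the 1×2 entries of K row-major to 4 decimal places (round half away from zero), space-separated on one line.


0.0295 -0.4540

BᵀP = [-8.8750 -14.5000]
S = R + BᵀPB = [3/2] + [53.5625] = [55.0625]
BᵀPA = [1.6250 -25.0000]
K = S⁻¹·BᵀPA = [0.0295 -0.4540]
A−BK = [-1.0148 2.2270; 0.6180 -1.3161]
AᵀP(A−BK) = [4.2020 -9.2622; -9.2622 20.6493]
P' = Q + AᵀP(A−BK) = [17.2020 -11.2622; -11.2622 21.6493]
tr(P') = 38.8513


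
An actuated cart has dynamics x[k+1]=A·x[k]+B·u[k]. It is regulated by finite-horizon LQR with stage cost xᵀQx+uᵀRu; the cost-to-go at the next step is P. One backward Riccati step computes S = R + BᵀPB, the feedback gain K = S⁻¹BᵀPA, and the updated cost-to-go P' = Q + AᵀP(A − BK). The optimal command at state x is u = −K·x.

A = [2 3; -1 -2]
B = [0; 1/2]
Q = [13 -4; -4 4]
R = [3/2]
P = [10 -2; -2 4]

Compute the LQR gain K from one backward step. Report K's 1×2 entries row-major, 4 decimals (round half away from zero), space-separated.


BᵀP = [-1.0000 2.0000]
S = R + BᵀPB = [3/2] + [1.0000] = [2.5000]
BᵀPA = [-4.0000 -7.0000]
K = S⁻¹·BᵀPA = [-1.6000 -2.8000]
A−BK = [2.0000 3.0000; -0.2000 -0.6000]
AᵀP(A−BK) = [45.6000 70.8000; 70.8000 110.4000]
P' = Q + AᵀP(A−BK) = [58.6000 66.8000; 66.8000 114.4000]
tr(P') = 173.0000

-1.6000 -2.8000


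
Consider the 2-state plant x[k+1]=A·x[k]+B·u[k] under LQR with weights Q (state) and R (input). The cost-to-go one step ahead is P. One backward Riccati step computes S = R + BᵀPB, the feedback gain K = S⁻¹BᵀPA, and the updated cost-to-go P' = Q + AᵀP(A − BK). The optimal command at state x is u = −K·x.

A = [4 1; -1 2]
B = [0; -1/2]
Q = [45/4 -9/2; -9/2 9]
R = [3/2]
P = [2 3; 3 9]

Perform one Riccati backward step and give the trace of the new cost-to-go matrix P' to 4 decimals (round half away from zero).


57.2500

BᵀP = [-1.5000 -4.5000]
S = R + BᵀPB = [3/2] + [2.2500] = [3.7500]
BᵀPA = [-1.5000 -10.5000]
K = S⁻¹·BᵀPA = [-0.4000 -2.8000]
A−BK = [4.0000 1.0000; -1.2000 0.6000]
AᵀP(A−BK) = [16.4000 6.8000; 6.8000 20.6000]
P' = Q + AᵀP(A−BK) = [27.6500 2.3000; 2.3000 29.6000]
tr(P') = 57.2500


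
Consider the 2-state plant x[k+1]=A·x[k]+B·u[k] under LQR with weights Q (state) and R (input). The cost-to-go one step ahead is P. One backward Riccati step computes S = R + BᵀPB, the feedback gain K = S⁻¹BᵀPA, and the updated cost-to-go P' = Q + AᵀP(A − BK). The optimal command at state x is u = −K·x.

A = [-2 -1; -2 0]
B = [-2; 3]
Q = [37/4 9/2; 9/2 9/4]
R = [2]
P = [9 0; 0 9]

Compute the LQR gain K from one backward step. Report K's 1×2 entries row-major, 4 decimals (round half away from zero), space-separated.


BᵀP = [-18.0000 27.0000]
S = R + BᵀPB = [2] + [117.0000] = [119.0000]
BᵀPA = [-18.0000 18.0000]
K = S⁻¹·BᵀPA = [-0.1513 0.1513]
A−BK = [-2.3025 -0.6975; -1.5462 -0.4538]
AᵀP(A−BK) = [69.2773 20.7227; 20.7227 6.2773]
P' = Q + AᵀP(A−BK) = [78.5273 25.2227; 25.2227 8.5273]
tr(P') = 87.0546

-0.1513 0.1513


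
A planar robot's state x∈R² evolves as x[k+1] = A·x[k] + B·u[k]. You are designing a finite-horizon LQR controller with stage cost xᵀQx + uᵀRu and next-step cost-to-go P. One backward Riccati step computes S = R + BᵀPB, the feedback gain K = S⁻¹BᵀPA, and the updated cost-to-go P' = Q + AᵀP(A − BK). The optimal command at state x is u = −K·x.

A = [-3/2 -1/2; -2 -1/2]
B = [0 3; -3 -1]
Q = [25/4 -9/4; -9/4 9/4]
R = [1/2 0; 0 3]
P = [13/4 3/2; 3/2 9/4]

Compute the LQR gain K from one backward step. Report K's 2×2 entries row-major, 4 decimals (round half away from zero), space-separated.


0.8323 0.2233 -0.4415 -0.1468

BᵀP = [-4.5000 -6.7500; 8.2500 2.2500]
S = R + BᵀPB = [1/2 0; 0 3] + [20.2500 -6.7500; -6.7500 22.5000] = [20.7500 -6.7500; -6.7500 25.5000]
BᵀPA = [20.2500 5.6250; -16.8750 -5.2500]
K = S⁻¹·BᵀPA = [0.8323 0.2233; -0.4415 -0.1468]
A−BK = [-0.1756 -0.0597; 0.0554 0.0233]
AᵀP(A−BK) = [1.0090 0.3132; 0.3132 0.0982]
P' = Q + AᵀP(A−BK) = [7.2590 -1.9368; -1.9368 2.3482]
tr(P') = 9.6072


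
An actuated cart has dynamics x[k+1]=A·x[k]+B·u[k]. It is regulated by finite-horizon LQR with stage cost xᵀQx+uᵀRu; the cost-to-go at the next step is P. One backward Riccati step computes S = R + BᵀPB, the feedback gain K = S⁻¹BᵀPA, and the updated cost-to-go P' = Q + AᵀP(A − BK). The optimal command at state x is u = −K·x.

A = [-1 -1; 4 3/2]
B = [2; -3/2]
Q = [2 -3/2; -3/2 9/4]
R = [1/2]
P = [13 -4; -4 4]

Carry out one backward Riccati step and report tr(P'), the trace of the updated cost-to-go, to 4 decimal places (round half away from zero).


BᵀP = [32.0000 -14.0000]
S = R + BᵀPB = [1/2] + [85.0000] = [85.5000]
BᵀPA = [-88.0000 -53.0000]
K = S⁻¹·BᵀPA = [-1.0292 -0.6199]
A−BK = [1.0585 0.2398; 2.4561 0.5702]
AᵀP(A−BK) = [18.4269 4.4503; 4.4503 1.1462]
P' = Q + AᵀP(A−BK) = [20.4269 2.9503; 2.9503 3.3962]
tr(P') = 23.8231

23.8231


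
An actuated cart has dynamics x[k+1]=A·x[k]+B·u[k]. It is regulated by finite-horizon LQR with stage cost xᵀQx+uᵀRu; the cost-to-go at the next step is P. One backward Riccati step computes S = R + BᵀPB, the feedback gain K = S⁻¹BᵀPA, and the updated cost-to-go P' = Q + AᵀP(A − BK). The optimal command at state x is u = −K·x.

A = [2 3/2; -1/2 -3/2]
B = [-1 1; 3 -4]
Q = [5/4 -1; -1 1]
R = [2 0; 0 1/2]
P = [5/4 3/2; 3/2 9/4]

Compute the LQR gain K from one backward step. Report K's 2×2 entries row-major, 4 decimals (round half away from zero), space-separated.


-0.0391 -0.0691 -0.2503 0.1125

BᵀP = [3.2500 5.2500; -4.7500 -7.5000]
S = R + BᵀPB = [2 0; 0 1/2] + [12.5000 -17.7500; -17.7500 25.2500] = [14.5000 -17.7500; -17.7500 25.7500]
BᵀPA = [3.8750 -3.0000; -5.7500 4.1250]
K = S⁻¹·BᵀPA = [-0.0391 -0.0691; -0.2503 0.1125]
A−BK = [2.2111 1.3183; -1.3837 -0.8424]
AᵀP(A−BK) = [1.2751 0.7275; 0.7275 0.4534]
P' = Q + AᵀP(A−BK) = [2.5251 -0.2725; -0.2725 1.4534]
tr(P') = 3.9784


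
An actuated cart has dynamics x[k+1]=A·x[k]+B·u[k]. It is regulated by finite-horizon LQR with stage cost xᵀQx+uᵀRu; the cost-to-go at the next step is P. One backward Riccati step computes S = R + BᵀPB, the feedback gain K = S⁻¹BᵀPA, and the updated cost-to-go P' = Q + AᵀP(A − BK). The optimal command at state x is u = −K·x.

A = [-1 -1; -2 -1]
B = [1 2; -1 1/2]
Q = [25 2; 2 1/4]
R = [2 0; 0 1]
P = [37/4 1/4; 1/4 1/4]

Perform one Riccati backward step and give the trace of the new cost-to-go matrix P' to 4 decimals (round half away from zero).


26.6174

BᵀP = [9.0000 0.0000; 18.6250 0.6250]
S = R + BᵀPB = [2 0; 0 1] + [9.0000 18.0000; 18.0000 37.5625] = [11.0000 18.0000; 18.0000 38.5625]
BᵀPA = [-9.0000 -9.0000; -19.8750 -19.2500]
K = S⁻¹·BᵀPA = [0.1067 -0.0056; -0.5652 -0.4966]
A−BK = [0.0237 -0.0012; -1.6107 -0.7573]
AᵀP(A−BK) = [0.9769 0.5802; 0.5802 0.3905]
P' = Q + AᵀP(A−BK) = [25.9769 2.5802; 2.5802 0.6405]
tr(P') = 26.6174


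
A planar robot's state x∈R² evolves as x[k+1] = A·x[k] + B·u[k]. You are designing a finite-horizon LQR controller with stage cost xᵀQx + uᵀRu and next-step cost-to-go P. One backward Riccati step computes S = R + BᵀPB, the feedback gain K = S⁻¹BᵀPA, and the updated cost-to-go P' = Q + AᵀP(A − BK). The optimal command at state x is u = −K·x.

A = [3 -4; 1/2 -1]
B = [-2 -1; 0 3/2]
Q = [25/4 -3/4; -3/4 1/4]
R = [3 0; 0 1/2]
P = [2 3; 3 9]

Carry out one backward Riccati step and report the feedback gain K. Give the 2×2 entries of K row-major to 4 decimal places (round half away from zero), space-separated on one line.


BᵀP = [-4.0000 -6.0000; 2.5000 10.5000]
S = R + BᵀPB = [3 0; 0 1/2] + [8.0000 -5.0000; -5.0000 13.2500] = [11.0000 -5.0000; -5.0000 13.7500]
BᵀPA = [-15.0000 22.0000; 12.7500 -20.5000]
K = S⁻¹·BᵀPA = [-1.1287 1.5842; 0.5168 -0.9149]
A−BK = [1.2594 -1.7465; -0.2752 0.3723]
AᵀP(A−BK) = [5.7297 -8.0733; -8.0733 11.3941]
P' = Q + AᵀP(A−BK) = [11.9797 -8.8233; -8.8233 11.6441]
tr(P') = 23.6238

-1.1287 1.5842 0.5168 -0.9149


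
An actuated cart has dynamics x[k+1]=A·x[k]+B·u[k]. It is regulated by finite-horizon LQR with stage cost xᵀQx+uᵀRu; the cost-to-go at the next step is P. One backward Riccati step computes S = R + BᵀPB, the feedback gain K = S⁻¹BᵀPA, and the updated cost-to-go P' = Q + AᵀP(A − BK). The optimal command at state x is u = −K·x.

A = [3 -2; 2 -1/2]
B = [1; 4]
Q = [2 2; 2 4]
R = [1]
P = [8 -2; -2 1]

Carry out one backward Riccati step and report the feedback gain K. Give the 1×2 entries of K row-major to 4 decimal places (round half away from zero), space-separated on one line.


BᵀP = [0.0000 2.0000]
S = R + BᵀPB = [1] + [8.0000] = [9.0000]
BᵀPA = [4.0000 -1.0000]
K = S⁻¹·BᵀPA = [0.4444 -0.1111]
A−BK = [2.5556 -1.8889; 0.2222 -0.0556]
AᵀP(A−BK) = [50.2222 -37.5556; -37.5556 28.1389]
P' = Q + AᵀP(A−BK) = [52.2222 -35.5556; -35.5556 32.1389]
tr(P') = 84.3611

0.4444 -0.1111


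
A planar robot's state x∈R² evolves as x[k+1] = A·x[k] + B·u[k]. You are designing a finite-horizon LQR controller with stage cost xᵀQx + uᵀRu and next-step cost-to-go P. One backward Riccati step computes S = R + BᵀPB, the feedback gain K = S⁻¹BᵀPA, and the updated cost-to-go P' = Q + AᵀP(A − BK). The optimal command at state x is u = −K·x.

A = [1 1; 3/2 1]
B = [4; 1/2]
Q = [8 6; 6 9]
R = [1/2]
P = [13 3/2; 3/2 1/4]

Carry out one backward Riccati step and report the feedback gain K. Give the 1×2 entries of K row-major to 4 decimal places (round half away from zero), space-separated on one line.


0.2887 0.2744

BᵀP = [52.7500 6.1250]
S = R + BᵀPB = [1/2] + [214.0625] = [214.5625]
BᵀPA = [61.9375 58.8750]
K = S⁻¹·BᵀPA = [0.2887 0.2744]
A−BK = [-0.1547 -0.0976; 1.3557 0.8628]
AᵀP(A−BK) = [0.1831 0.1296; 0.1296 0.0950]
P' = Q + AᵀP(A−BK) = [8.1831 6.1296; 6.1296 9.0950]
tr(P') = 17.2780


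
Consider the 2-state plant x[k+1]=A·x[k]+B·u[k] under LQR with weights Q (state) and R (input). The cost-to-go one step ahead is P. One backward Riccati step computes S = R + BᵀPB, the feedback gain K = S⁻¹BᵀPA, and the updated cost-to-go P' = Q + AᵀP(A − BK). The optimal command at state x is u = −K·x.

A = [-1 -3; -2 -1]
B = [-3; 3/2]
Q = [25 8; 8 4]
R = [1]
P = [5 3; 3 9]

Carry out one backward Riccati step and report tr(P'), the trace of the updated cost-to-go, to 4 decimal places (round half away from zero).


135.3694

BᵀP = [-10.5000 4.5000]
S = R + BᵀPB = [1] + [38.2500] = [39.2500]
BᵀPA = [1.5000 27.0000]
K = S⁻¹·BᵀPA = [0.0382 0.6879]
A−BK = [-0.8854 -0.9363; -2.0573 -2.0318]
AᵀP(A−BK) = [52.9427 52.9682; 52.9682 53.4268]
P' = Q + AᵀP(A−BK) = [77.9427 60.9682; 60.9682 57.4268]
tr(P') = 135.3694


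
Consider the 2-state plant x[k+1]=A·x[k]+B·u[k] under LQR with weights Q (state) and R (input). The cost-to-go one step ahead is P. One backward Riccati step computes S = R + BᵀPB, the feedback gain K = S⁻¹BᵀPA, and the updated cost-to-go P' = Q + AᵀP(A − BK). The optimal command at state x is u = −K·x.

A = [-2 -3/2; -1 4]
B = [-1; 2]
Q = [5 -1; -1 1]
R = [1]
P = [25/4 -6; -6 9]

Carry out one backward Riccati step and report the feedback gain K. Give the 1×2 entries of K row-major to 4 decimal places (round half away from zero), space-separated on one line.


BᵀP = [-18.2500 24.0000]
S = R + BᵀPB = [1] + [66.2500] = [67.2500]
BᵀPA = [12.5000 123.3750]
K = S⁻¹·BᵀPA = [0.1859 1.8346]
A−BK = [-1.8141 0.3346; -1.3717 0.3309]
AᵀP(A−BK) = [7.6766 -1.1822; -1.1822 3.7221]
P' = Q + AᵀP(A−BK) = [12.6766 -2.1822; -2.1822 4.7221]
tr(P') = 17.3987

0.1859 1.8346


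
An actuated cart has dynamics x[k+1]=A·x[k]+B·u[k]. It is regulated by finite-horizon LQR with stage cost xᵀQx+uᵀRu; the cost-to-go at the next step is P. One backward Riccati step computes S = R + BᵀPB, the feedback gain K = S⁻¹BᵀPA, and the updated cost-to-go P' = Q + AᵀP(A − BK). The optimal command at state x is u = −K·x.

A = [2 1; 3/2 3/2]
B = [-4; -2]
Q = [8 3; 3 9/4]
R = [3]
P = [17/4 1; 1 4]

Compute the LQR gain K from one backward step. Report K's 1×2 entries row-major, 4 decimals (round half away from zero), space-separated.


BᵀP = [-19.0000 -12.0000]
S = R + BᵀPB = [3] + [100.0000] = [103.0000]
BᵀPA = [-56.0000 -37.0000]
K = S⁻¹·BᵀPA = [-0.5437 -0.3592]
A−BK = [-0.1748 -0.4369; 0.4126 0.7816]
AᵀP(A−BK) = [1.5534 1.8835; 1.8835 2.9587]
P' = Q + AᵀP(A−BK) = [9.5534 4.8835; 4.8835 5.2087]
tr(P') = 14.7621

-0.5437 -0.3592
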